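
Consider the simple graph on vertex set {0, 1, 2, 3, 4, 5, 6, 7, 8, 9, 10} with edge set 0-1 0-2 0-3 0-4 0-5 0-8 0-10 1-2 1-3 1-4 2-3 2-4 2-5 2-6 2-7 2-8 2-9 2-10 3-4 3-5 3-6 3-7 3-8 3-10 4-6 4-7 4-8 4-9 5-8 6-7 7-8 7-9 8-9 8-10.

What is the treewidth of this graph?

A width-4 tree decomposition is:
Bags: B1 = {2, 3, 4, 7, 8}  B2 = {2, 4, 7, 8, 9}  B3 = {0, 2, 3, 4, 8}  B4 = {2, 3, 4, 6, 7}  B5 = {0, 2, 3, 8, 10}  B6 = {0, 2, 3, 5, 8}  B7 = {0, 1, 2, 3, 4}
Tree: B1–B2, B1–B3, B1–B4, B3–B5, B3–B6, B3–B7
The largest bag has 5 vertices, giving width 4; this decomposition certifies tw(G) ≤ 4. Conversely, {2, 4, 7, 8, 9} is a clique of size 5, and the vertices of any clique must share a bag in every tree decomposition; so some bag has ≥ 5 vertices and tw(G) ≥ 4. Combining the bounds, tw(G) = 4.

4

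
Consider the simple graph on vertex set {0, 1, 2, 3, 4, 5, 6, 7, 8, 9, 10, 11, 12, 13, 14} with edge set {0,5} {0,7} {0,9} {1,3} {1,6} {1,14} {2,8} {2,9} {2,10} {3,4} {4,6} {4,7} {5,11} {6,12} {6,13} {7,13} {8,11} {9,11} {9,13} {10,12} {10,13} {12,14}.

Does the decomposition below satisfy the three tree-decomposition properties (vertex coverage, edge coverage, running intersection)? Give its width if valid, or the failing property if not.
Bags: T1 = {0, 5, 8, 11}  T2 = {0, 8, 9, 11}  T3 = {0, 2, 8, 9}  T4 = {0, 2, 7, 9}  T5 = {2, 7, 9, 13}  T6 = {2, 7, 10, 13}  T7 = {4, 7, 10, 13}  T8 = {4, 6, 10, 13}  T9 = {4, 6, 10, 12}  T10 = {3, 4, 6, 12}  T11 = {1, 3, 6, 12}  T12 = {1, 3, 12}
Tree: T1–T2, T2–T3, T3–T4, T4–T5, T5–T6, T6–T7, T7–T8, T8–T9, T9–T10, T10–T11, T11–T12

No — vertex 14 appears in no bag.

A tree decomposition must satisfy three properties: every vertex lies in some bag; for every edge, both endpoints lie together in some bag; and for every vertex, the bags containing it form a connected subtree. Here vertex 14 appears in no bag, so the decomposition is invalid.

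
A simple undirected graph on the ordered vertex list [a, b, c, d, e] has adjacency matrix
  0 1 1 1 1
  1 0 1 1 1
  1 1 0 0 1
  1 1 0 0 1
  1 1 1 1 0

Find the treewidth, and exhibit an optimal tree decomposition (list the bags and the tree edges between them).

Every bag has size at most 4, so the width is 4 − 1 = 3 and tw(G) ≤ 3. Conversely, {a, b, d, e} is a clique of size 4, and the vertices of any clique must share a bag in every tree decomposition; so some bag has ≥ 4 vertices and tw(G) ≥ 3. Combining the bounds, tw(G) = 3.

Treewidth 3.
One optimal decomposition is:
Bags: B1 = {a, b, d, e}  B2 = {a, b, c, e}
Tree: B1–B2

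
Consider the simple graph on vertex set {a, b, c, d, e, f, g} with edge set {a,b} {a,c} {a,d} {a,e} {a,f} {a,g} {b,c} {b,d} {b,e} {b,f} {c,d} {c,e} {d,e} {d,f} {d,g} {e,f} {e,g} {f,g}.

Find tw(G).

A width-4 tree decomposition is:
Bags: B1 = {a, b, c, d, e}  B2 = {a, b, d, e, f}  B3 = {a, d, e, f, g}
Tree: B1–B2, B2–B3
Each bag holds 5 vertices, so the decomposition has width 4, which upper-bounds the treewidth. For the lower bound, the 5 vertices {a, b, c, d, e} are pairwise adjacent, and any tree decomposition puts a clique entirely inside one bag — forcing width ≥ 4. The upper and lower bounds meet at 4, so that is the treewidth.

4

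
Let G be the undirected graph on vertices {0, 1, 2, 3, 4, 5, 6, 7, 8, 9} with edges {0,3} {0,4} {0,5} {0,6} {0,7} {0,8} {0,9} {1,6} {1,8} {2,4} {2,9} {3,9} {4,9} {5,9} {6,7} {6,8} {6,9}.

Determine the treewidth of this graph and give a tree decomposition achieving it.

Every bag has size at most 3, so the width is 3 − 1 = 2 and tw(G) ≤ 2. Conversely, {0, 6, 8} is a clique of size 3, and the vertices of any clique must share a bag in every tree decomposition; so some bag has ≥ 3 vertices and tw(G) ≥ 2. Hence tw(G) = 2 exactly.

Treewidth 2.
One optimal decomposition is:
Bags: B1 = {0, 6, 9}  B2 = {0, 6, 7}  B3 = {0, 5, 9}  B4 = {0, 4, 9}  B5 = {0, 6, 8}  B6 = {0, 3, 9}  B7 = {1, 6, 8}  B8 = {2, 4, 9}
Tree: B1–B2, B1–B3, B1–B4, B2–B5, B1–B6, B5–B7, B4–B8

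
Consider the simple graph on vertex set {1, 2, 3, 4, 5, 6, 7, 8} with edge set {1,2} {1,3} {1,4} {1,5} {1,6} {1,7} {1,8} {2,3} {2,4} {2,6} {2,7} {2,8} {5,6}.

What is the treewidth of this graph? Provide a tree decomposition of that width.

Every bag has size at most 3, so the width is 3 − 1 = 2 and tw(G) ≤ 2. Conversely, {1, 2, 3} is a clique of size 3, and the vertices of any clique must share a bag in every tree decomposition; so some bag has ≥ 3 vertices and tw(G) ≥ 2. The upper and lower bounds meet at 2, so that is the treewidth.

Treewidth 2.
Bags: B1 = {1, 2, 8}  B2 = {1, 2, 3}  B3 = {1, 2, 4}  B4 = {1, 2, 7}  B5 = {1, 2, 6}  B6 = {1, 5, 6}
Tree: B1–B2, B1–B3, B2–B4, B3–B5, B5–B6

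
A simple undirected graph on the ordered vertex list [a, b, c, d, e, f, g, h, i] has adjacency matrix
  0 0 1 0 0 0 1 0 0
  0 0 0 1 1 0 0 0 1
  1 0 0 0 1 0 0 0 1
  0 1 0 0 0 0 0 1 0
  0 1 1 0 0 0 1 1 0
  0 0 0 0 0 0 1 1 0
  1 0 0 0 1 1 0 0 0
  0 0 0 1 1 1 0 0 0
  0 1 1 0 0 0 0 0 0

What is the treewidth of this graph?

A width-3 tree decomposition is:
Bags: B1 = {a, c, f, g}  B2 = {c, e, f, g}  B3 = {c, e, f, h}  B4 = {c, e, h, i}  B5 = {b, e, h, i}  B6 = {b, d, h, i}
Tree: B1–B2, B2–B3, B3–B4, B4–B5, B5–B6
Each bag holds 4 vertices, so the decomposition has width 3, which upper-bounds the treewidth. For the lower bound: the 4 vertex sets {a,f,g}, {c}, {e}, {b,d,h,i} are disjoint, each induces a connected subgraph, and every pair is joined by at least one edge of G. Contracting each set to a single vertex therefore yields K_{4} as a minor, and since treewidth is minor-monotone, tw(G) ≥ tw(K_{4}) = 3. The upper and lower bounds meet at 3, so that is the treewidth.

3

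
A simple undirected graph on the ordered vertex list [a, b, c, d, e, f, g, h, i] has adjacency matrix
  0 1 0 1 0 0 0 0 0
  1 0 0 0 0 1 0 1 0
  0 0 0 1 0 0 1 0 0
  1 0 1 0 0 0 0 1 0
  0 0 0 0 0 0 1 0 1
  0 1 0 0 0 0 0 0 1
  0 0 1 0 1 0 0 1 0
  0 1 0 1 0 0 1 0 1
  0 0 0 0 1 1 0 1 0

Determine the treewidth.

3

A width-3 tree decomposition is:
Bags: B1 = {a, c, d, g}  B2 = {a, d, g, h}  B3 = {a, b, g, h}  B4 = {b, e, g, h}  B5 = {b, e, h, i}  B6 = {b, e, f, i}
Tree: B1–B2, B2–B3, B3–B4, B4–B5, B5–B6
The largest bag has 4 vertices, giving width 3; this decomposition certifies tw(G) ≤ 3. For the lower bound: the 4 vertex sets {a,c,d}, {g}, {h}, {b,e,f,i} are disjoint, each induces a connected subgraph, and every pair is joined by at least one edge of G. Contracting each set to a single vertex therefore yields K_{4} as a minor, and since treewidth is minor-monotone, tw(G) ≥ tw(K_{4}) = 3. Therefore the treewidth is 3.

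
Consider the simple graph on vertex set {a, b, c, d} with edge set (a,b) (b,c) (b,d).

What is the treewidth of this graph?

1

A width-1 tree decomposition is:
Bags: B1 = {a, b}  B2 = {b, d}  B3 = {b, c}
Tree: B1–B2, B2–B3
The largest bag has 2 vertices, giving width 1; this decomposition certifies tw(G) ≤ 1. Any graph with an edge has treewidth ≥ 1, and G has the edge b–a. Hence tw(G) = 1 exactly.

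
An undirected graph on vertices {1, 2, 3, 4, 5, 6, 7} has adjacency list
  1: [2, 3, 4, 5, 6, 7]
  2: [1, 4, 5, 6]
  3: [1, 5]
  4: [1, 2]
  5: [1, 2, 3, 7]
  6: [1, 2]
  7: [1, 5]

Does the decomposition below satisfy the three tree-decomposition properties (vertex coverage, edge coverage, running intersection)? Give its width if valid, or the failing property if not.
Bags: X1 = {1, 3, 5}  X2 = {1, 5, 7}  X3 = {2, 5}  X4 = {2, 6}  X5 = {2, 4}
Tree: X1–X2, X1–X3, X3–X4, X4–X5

No — edge (1,2) lies in no bag.

A tree decomposition must satisfy three properties: every vertex lies in some bag; for every edge, both endpoints lie together in some bag; and for every vertex, the bags containing it form a connected subtree. Here edge (1,2) lies in no bag, so the decomposition is invalid.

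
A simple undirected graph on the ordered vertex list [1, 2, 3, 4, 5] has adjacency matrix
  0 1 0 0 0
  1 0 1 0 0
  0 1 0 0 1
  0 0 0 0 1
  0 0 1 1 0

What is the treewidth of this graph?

1

A width-1 tree decomposition is:
Bags: B1 = {1, 2}  B2 = {2, 3}  B3 = {3, 5}  B4 = {4, 5}
Tree: B1–B2, B2–B3, B3–B4
Each bag holds 2 vertices, so the decomposition has width 1, which upper-bounds the treewidth. Since G has at least one edge (e.g. 1–2), it is not an edgeless graph, so tw(G) ≥ 1. Therefore the treewidth is 1.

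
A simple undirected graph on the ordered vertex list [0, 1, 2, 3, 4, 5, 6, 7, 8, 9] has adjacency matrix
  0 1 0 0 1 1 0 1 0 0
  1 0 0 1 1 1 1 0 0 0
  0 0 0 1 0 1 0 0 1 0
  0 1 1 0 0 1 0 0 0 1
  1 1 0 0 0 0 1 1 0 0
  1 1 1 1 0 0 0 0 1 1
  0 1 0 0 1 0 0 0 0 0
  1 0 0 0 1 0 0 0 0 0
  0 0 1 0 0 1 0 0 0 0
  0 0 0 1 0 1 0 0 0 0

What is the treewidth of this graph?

2

A width-2 tree decomposition is:
Bags: B1 = {0, 1, 5}  B2 = {0, 1, 4}  B3 = {1, 3, 5}  B4 = {2, 3, 5}  B5 = {2, 5, 8}  B6 = {1, 4, 6}  B7 = {0, 4, 7}  B8 = {3, 5, 9}
Tree: B1–B2, B1–B3, B3–B4, B4–B5, B2–B6, B2–B7, B4–B8
The largest bag has 3 vertices, giving width 2; this decomposition certifies tw(G) ≤ 2. For the lower bound, the 3 vertices {0, 1, 4} are pairwise adjacent, and any tree decomposition puts a clique entirely inside one bag — forcing width ≥ 2. Combining the bounds, tw(G) = 2.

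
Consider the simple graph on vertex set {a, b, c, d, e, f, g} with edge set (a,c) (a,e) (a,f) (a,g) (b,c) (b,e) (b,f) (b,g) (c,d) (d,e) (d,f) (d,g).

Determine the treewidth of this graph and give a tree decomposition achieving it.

Treewidth 3.
One optimal decomposition is:
Bags: B1 = {a, b, c, d}  B2 = {a, b, d, g}  B3 = {a, b, d, f}  B4 = {a, b, d, e}
Tree: B1–B2, B2–B3, B3–B4

The largest bag has 4 vertices, giving width 3; this decomposition certifies tw(G) ≤ 3. For the lower bound: the 4 vertex sets {a,c}, {b,g}, {d}, {f} are disjoint, each induces a connected subgraph, and every pair is joined by at least one edge of G. Contracting each set to a single vertex therefore yields K_{4} as a minor, and since treewidth is minor-monotone, tw(G) ≥ tw(K_{4}) = 3. Hence tw(G) = 3 exactly.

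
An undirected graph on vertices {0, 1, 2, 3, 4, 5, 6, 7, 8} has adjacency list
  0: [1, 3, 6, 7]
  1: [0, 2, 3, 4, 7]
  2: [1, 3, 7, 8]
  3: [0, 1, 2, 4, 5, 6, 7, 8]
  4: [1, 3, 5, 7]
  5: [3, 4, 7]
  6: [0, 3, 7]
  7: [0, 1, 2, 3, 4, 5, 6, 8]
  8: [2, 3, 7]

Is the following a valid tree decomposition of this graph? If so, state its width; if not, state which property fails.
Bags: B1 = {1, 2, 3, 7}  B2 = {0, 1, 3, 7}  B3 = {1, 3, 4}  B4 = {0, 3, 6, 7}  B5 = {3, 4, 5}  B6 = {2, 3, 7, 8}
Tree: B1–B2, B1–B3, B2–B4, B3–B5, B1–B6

A tree decomposition must satisfy three properties: every vertex lies in some bag; for every edge, both endpoints lie together in some bag; and for every vertex, the bags containing it form a connected subtree. Here edge (7,4) lies in no bag, so the decomposition is invalid.

No — edge (7,4) lies in no bag.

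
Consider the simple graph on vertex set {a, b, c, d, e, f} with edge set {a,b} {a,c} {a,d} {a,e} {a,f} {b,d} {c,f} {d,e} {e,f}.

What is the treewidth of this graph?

A width-2 tree decomposition is:
Bags: B1 = {a, d, e}  B2 = {a, e, f}  B3 = {a, b, d}  B4 = {a, c, f}
Tree: B1–B2, B1–B3, B2–B4
Each bag holds 3 vertices, so the decomposition has width 2, which upper-bounds the treewidth. Conversely, {a, d, e} is a clique of size 3, and the vertices of any clique must share a bag in every tree decomposition; so some bag has ≥ 3 vertices and tw(G) ≥ 2. Therefore the treewidth is 2.

2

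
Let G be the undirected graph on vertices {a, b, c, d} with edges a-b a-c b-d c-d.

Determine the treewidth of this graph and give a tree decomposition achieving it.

The largest bag has 3 vertices, giving width 2; this decomposition certifies tw(G) ≤ 2. For the lower bound, G contains the cycle a–b–d–c–a, so G is not a forest; only forests have treewidth ≤ 1, hence tw(G) ≥ 2. Combining the bounds, tw(G) = 2.

Treewidth 2.
One optimal decomposition is:
Bags: B1 = {a, b, d}  B2 = {a, c, d}
Tree: B1–B2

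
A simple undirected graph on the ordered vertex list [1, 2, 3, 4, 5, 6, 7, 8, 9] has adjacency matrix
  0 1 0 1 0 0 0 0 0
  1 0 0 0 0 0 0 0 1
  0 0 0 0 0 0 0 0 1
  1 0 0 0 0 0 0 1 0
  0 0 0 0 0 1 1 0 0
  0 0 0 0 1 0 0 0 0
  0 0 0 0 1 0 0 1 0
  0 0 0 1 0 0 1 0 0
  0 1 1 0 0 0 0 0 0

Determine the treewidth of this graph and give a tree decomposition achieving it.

Treewidth 1.
Bags: B1 = {5, 6}  B2 = {5, 7}  B3 = {7, 8}  B4 = {4, 8}  B5 = {1, 4}  B6 = {1, 2}  B7 = {2, 9}  B8 = {3, 9}
Tree: B1–B2, B2–B3, B3–B4, B4–B5, B5–B6, B6–B7, B7–B8

The largest bag has 2 vertices, giving width 1; this decomposition certifies tw(G) ≤ 1. G has an edge, so its treewidth is at least 1. Therefore the treewidth is 1.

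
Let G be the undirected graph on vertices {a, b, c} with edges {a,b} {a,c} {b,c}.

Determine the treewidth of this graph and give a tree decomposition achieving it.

A single bag containing all 3 vertices is trivially a valid decomposition of width 2. On the other hand G contains the 3-clique {a, b, c}. A clique must lie in a single bag of any decomposition, so no decomposition can have width below 2. The upper and lower bounds meet at 2, so that is the treewidth.

Treewidth 2.
One such decomposition:
Bags: B1 = {a, b, c}
Tree: (single bag)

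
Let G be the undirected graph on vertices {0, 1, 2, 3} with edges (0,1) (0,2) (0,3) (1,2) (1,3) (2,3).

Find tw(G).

3

A width-3 tree decomposition is:
Bags: B1 = {0, 1, 2, 3}
Tree: (single bag)
With just one bag of size 4, the width is 4 − 1 = 3, so tw(G) ≤ 3. Conversely, {0, 1, 2, 3} is a clique of size 4, and the vertices of any clique must share a bag in every tree decomposition; so some bag has ≥ 4 vertices and tw(G) ≥ 3. Hence tw(G) = 3 exactly.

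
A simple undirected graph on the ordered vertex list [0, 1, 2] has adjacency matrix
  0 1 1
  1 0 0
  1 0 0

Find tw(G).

A width-1 tree decomposition is:
Bags: B1 = {0, 1}  B2 = {0, 2}
Tree: B1–B2
Each bag holds 2 vertices, so the decomposition has width 1, which upper-bounds the treewidth. Since G has at least one edge (e.g. 1–0), it is not an edgeless graph, so tw(G) ≥ 1. Hence tw(G) = 1 exactly.

1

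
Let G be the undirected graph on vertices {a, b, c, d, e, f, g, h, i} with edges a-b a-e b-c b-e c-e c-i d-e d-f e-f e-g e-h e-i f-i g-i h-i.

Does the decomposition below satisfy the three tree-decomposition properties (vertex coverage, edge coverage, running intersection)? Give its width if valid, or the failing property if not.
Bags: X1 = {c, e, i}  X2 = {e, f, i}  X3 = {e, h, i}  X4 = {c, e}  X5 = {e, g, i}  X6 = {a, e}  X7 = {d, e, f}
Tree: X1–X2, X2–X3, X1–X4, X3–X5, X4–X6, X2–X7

A tree decomposition must satisfy three properties: every vertex lies in some bag; for every edge, both endpoints lie together in some bag; and for every vertex, the bags containing it form a connected subtree. Here vertex b appears in no bag, so the decomposition is invalid.

No — vertex b appears in no bag.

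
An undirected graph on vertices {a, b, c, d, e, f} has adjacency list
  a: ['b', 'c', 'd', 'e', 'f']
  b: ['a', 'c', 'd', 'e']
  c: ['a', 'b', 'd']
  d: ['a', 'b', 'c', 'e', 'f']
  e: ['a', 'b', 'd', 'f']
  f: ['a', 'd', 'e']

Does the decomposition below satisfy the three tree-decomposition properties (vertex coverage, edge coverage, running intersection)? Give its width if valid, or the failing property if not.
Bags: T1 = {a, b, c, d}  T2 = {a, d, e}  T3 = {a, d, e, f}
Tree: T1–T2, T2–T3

No — edge (b,e) lies in no bag.

A tree decomposition must satisfy three properties: every vertex lies in some bag; for every edge, both endpoints lie together in some bag; and for every vertex, the bags containing it form a connected subtree. Here edge (b,e) lies in no bag, so the decomposition is invalid.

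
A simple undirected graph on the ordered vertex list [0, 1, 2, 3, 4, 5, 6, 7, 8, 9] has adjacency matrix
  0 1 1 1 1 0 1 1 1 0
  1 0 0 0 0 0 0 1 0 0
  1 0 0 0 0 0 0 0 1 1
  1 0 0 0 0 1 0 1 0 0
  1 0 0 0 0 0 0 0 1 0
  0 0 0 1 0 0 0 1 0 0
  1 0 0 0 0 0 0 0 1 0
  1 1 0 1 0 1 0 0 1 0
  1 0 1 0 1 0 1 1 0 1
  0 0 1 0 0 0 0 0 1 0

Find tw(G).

A width-2 tree decomposition is:
Bags: B1 = {0, 7, 8}  B2 = {0, 3, 7}  B3 = {3, 5, 7}  B4 = {0, 2, 8}  B5 = {2, 8, 9}  B6 = {0, 6, 8}  B7 = {0, 1, 7}  B8 = {0, 4, 8}
Tree: B1–B2, B2–B3, B1–B4, B4–B5, B4–B6, B2–B7, B4–B8
Each bag holds 3 vertices, so the decomposition has width 2, which upper-bounds the treewidth. Conversely, {0, 2, 8} is a clique of size 3, and the vertices of any clique must share a bag in every tree decomposition; so some bag has ≥ 3 vertices and tw(G) ≥ 2. Combining the bounds, tw(G) = 2.

2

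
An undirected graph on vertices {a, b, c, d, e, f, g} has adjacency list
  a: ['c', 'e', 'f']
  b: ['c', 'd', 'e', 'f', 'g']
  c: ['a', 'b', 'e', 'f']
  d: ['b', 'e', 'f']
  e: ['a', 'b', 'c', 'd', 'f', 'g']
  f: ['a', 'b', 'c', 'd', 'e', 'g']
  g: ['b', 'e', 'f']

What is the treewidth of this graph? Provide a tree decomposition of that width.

Treewidth 3.
One optimal decomposition is:
Bags: B1 = {a, c, e, f}  B2 = {b, c, e, f}  B3 = {b, d, e, f}  B4 = {b, e, f, g}
Tree: B1–B2, B2–B3, B2–B4

Each bag holds 4 vertices, so the decomposition has width 3, which upper-bounds the treewidth. For the lower bound, the 4 vertices {a, c, e, f} are pairwise adjacent, and any tree decomposition puts a clique entirely inside one bag — forcing width ≥ 3. Therefore the treewidth is 3.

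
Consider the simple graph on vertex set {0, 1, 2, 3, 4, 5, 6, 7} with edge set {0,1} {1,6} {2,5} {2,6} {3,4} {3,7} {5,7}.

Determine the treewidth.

1

A width-1 tree decomposition is:
Bags: B1 = {0, 1}  B2 = {1, 6}  B3 = {2, 6}  B4 = {2, 5}  B5 = {5, 7}  B6 = {3, 7}  B7 = {3, 4}
Tree: B1–B2, B2–B3, B3–B4, B4–B5, B5–B6, B6–B7
The largest bag has 2 vertices, giving width 1; this decomposition certifies tw(G) ≤ 1. Any graph with an edge has treewidth ≥ 1, and G has the edge 0–1. Therefore the treewidth is 1.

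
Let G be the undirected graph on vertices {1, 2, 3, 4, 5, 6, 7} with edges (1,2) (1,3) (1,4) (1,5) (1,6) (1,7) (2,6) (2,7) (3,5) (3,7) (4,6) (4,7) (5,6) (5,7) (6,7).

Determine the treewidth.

A width-3 tree decomposition is:
Bags: B1 = {1, 5, 6, 7}  B2 = {1, 3, 5, 7}  B3 = {1, 2, 6, 7}  B4 = {1, 4, 6, 7}
Tree: B1–B2, B1–B3, B3–B4
The largest bag has 4 vertices, giving width 3; this decomposition certifies tw(G) ≤ 3. Conversely, {1, 3, 5, 7} is a clique of size 4, and the vertices of any clique must share a bag in every tree decomposition; so some bag has ≥ 4 vertices and tw(G) ≥ 3. The upper and lower bounds meet at 3, so that is the treewidth.

3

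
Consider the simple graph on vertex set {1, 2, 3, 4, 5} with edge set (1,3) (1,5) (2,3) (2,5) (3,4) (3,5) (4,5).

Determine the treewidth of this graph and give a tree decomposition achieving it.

The largest bag has 3 vertices, giving width 2; this decomposition certifies tw(G) ≤ 2. On the other hand G contains the 3-clique {1, 3, 5}. A clique must lie in a single bag of any decomposition, so no decomposition can have width below 2. The upper and lower bounds meet at 2, so that is the treewidth.

Treewidth 2.
Bags: B1 = {3, 4, 5}  B2 = {1, 3, 5}  B3 = {2, 3, 5}
Tree: B1–B2, B1–B3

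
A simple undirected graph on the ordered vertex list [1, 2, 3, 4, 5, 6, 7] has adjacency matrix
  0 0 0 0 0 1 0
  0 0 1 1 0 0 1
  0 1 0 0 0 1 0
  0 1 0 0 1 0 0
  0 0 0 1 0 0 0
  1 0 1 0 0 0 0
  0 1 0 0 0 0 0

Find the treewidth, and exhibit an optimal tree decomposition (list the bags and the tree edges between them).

Treewidth 1.
One optimal decomposition is:
Bags: B1 = {1, 6}  B2 = {3, 6}  B3 = {2, 3}  B4 = {2, 7}  B5 = {2, 4}  B6 = {4, 5}
Tree: B1–B2, B2–B3, B3–B4, B3–B5, B5–B6

Every bag has size at most 2, so the width is 2 − 1 = 1 and tw(G) ≤ 1. G has an edge, so its treewidth is at least 1. Therefore the treewidth is 1.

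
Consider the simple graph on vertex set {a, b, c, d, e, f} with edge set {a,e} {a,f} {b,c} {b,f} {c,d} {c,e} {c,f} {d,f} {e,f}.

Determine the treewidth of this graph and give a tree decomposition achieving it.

Treewidth 2.
One optimal decomposition is:
Bags: B1 = {c, e, f}  B2 = {a, e, f}  B3 = {c, d, f}  B4 = {b, c, f}
Tree: B1–B2, B1–B3, B1–B4

Every bag has size at most 3, so the width is 3 − 1 = 2 and tw(G) ≤ 2. For the lower bound, the 3 vertices {c, d, f} are pairwise adjacent, and any tree decomposition puts a clique entirely inside one bag — forcing width ≥ 2. The upper and lower bounds meet at 2, so that is the treewidth.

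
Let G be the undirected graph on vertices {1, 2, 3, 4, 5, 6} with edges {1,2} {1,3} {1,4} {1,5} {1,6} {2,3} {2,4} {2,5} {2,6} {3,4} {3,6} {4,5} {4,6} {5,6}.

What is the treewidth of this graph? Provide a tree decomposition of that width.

Treewidth 4.
One optimal decomposition is:
Bags: B1 = {1, 2, 4, 5, 6}  B2 = {1, 2, 3, 4, 6}
Tree: B1–B2

Every bag has size at most 5, so the width is 5 − 1 = 4 and tw(G) ≤ 4. For the lower bound, the 5 vertices {1, 2, 3, 4, 6} are pairwise adjacent, and any tree decomposition puts a clique entirely inside one bag — forcing width ≥ 4. Therefore the treewidth is 4.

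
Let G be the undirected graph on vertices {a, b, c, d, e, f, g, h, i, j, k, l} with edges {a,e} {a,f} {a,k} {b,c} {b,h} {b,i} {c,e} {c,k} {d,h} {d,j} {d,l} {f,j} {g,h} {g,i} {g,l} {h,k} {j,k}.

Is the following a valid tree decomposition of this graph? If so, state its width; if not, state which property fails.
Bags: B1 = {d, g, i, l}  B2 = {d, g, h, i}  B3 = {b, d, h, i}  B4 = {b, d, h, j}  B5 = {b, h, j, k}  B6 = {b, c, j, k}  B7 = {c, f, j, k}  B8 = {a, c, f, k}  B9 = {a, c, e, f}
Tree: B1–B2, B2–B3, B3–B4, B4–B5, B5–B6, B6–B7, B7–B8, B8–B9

Yes; width 3.

Every vertex of G appears in some bag (union = {a, b, c, d, e, f, g, h, i, j, k, l}); every edge is covered by a bag; and for each vertex v the set of bags containing v is connected in the bag tree. The decomposition is therefore valid. The largest bag has 4 vertices, so the width is 3.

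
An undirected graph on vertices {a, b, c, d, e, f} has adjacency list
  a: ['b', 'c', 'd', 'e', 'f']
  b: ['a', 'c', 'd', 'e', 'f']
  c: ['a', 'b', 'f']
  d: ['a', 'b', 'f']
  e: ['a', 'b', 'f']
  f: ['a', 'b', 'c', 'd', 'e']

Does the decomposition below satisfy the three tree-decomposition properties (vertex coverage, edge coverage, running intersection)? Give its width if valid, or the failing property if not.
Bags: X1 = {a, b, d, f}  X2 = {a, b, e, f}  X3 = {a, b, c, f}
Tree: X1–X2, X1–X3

Yes; width 3.

Checking the three conditions: (i) the bags cover all of {a, b, c, d, e, f}; (ii) for each edge, some bag contains both endpoints; (iii) the bags containing any fixed vertex form a subtree. All hold, so the decomposition is valid with width 4 − 1 = 3.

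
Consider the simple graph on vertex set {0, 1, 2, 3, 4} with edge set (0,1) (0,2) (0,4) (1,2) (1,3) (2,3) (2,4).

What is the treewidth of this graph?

A width-2 tree decomposition is:
Bags: B1 = {0, 1, 2}  B2 = {1, 2, 3}  B3 = {0, 2, 4}
Tree: B1–B2, B1–B3
The largest bag has 3 vertices, giving width 2; this decomposition certifies tw(G) ≤ 2. For the lower bound, the 3 vertices {0, 1, 2} are pairwise adjacent, and any tree decomposition puts a clique entirely inside one bag — forcing width ≥ 2. Combining the bounds, tw(G) = 2.

2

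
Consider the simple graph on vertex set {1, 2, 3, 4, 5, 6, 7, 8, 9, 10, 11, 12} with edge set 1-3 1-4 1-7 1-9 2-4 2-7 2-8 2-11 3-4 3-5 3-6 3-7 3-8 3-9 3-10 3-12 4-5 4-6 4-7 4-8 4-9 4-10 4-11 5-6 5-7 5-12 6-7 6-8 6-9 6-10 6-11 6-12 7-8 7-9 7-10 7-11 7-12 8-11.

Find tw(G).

A width-4 tree decomposition is:
Bags: B1 = {3, 4, 6, 7, 8}  B2 = {3, 4, 5, 6, 7}  B3 = {4, 6, 7, 8, 11}  B4 = {3, 5, 6, 7, 12}  B5 = {2, 4, 7, 8, 11}  B6 = {3, 4, 6, 7, 9}  B7 = {1, 3, 4, 7, 9}  B8 = {3, 4, 6, 7, 10}
Tree: B1–B2, B1–B3, B2–B4, B3–B5, B2–B6, B6–B7, B1–B8
Every bag has size at most 5, so the width is 5 − 1 = 4 and tw(G) ≤ 4. On the other hand G contains the 5-clique {2, 4, 7, 8, 11}. A clique must lie in a single bag of any decomposition, so no decomposition can have width below 4. Therefore the treewidth is 4.

4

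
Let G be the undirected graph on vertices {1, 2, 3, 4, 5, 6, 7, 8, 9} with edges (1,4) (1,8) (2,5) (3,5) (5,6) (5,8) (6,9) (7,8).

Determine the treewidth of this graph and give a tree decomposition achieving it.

Each bag holds 2 vertices, so the decomposition has width 1, which upper-bounds the treewidth. G has an edge, so its treewidth is at least 1. Therefore the treewidth is 1.

Treewidth 1.
One such decomposition:
Bags: B1 = {3, 5}  B2 = {2, 5}  B3 = {5, 6}  B4 = {5, 8}  B5 = {6, 9}  B6 = {1, 8}  B7 = {7, 8}  B8 = {1, 4}
Tree: B1–B2, B2–B3, B2–B4, B3–B5, B4–B6, B6–B7, B6–B8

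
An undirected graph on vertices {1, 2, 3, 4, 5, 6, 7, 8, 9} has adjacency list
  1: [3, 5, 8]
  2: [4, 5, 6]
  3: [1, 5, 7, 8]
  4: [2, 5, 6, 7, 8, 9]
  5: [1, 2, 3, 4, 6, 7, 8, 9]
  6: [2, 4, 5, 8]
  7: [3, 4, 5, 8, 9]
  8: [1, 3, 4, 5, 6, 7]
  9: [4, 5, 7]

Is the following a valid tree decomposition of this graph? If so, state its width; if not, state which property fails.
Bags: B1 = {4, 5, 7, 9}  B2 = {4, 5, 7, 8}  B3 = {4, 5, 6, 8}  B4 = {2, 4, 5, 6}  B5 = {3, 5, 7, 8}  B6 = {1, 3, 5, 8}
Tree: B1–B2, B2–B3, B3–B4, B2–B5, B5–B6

Checking the three conditions: (i) the bags cover all of {1, 2, 3, 4, 5, 6, 7, 8, 9}; (ii) for each edge, some bag contains both endpoints; (iii) the bags containing any fixed vertex form a subtree. All hold, so the decomposition is valid with width 4 − 1 = 3.

Yes; width 3.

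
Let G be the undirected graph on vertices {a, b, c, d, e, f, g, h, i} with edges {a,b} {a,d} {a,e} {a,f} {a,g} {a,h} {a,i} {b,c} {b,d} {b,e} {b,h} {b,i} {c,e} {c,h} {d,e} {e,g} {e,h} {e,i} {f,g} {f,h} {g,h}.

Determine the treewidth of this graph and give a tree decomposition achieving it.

Treewidth 3.
One optimal decomposition is:
Bags: B1 = {a, b, e, h}  B2 = {a, e, g, h}  B3 = {a, b, e, i}  B4 = {b, c, e, h}  B5 = {a, b, d, e}  B6 = {a, f, g, h}
Tree: B1–B2, B1–B3, B1–B4, B1–B5, B2–B6

The largest bag has 4 vertices, giving width 3; this decomposition certifies tw(G) ≤ 3. On the other hand G contains the 4-clique {b, c, e, h}. A clique must lie in a single bag of any decomposition, so no decomposition can have width below 3. Combining the bounds, tw(G) = 3.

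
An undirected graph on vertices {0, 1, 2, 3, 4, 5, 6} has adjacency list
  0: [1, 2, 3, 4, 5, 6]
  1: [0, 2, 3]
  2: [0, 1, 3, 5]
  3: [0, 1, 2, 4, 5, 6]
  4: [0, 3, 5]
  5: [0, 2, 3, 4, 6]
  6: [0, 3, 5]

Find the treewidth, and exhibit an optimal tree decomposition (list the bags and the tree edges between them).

Treewidth 3.
Bags: B1 = {0, 3, 4, 5}  B2 = {0, 2, 3, 5}  B3 = {0, 1, 2, 3}  B4 = {0, 3, 5, 6}
Tree: B1–B2, B2–B3, B2–B4

Every bag has size at most 4, so the width is 4 − 1 = 3 and tw(G) ≤ 3. On the other hand G contains the 4-clique {0, 1, 2, 3}. A clique must lie in a single bag of any decomposition, so no decomposition can have width below 3. Hence tw(G) = 3 exactly.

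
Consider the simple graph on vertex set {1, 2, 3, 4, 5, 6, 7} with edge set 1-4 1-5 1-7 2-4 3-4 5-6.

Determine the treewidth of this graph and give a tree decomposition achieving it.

Each bag holds 2 vertices, so the decomposition has width 1, which upper-bounds the treewidth. Any graph with an edge has treewidth ≥ 1, and G has the edge 4–1. Combining the bounds, tw(G) = 1.

Treewidth 1.
One such decomposition:
Bags: B1 = {1, 4}  B2 = {1, 7}  B3 = {1, 5}  B4 = {3, 4}  B5 = {5, 6}  B6 = {2, 4}
Tree: B1–B2, B2–B3, B1–B4, B3–B5, B4–B6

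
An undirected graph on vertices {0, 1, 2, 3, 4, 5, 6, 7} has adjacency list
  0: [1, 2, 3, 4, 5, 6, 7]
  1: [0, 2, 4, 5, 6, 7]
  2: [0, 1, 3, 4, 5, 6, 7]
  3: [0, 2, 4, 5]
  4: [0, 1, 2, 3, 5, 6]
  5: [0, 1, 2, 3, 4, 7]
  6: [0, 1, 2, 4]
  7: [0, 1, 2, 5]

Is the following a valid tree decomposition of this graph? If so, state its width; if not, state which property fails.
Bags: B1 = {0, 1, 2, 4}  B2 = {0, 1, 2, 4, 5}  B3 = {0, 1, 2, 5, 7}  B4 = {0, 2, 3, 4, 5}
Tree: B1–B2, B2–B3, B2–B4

No — vertex 6 appears in no bag.

A tree decomposition must satisfy three properties: every vertex lies in some bag; for every edge, both endpoints lie together in some bag; and for every vertex, the bags containing it form a connected subtree. Here vertex 6 appears in no bag, so the decomposition is invalid.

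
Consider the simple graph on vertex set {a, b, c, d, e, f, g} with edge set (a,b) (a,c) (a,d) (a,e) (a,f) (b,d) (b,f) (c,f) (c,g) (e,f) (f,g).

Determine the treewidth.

2

A width-2 tree decomposition is:
Bags: B1 = {a, b, f}  B2 = {a, b, d}  B3 = {a, c, f}  B4 = {c, f, g}  B5 = {a, e, f}
Tree: B1–B2, B1–B3, B3–B4, B1–B5
Every bag has size at most 3, so the width is 3 − 1 = 2 and tw(G) ≤ 2. On the other hand G contains the 3-clique {a, b, d}. A clique must lie in a single bag of any decomposition, so no decomposition can have width below 2. The upper and lower bounds meet at 2, so that is the treewidth.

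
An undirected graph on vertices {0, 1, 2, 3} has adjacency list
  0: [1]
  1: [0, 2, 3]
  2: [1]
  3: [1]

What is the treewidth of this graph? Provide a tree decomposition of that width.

Treewidth 1.
One optimal decomposition is:
Bags: B1 = {0, 1}  B2 = {1, 3}  B3 = {1, 2}
Tree: B1–B2, B2–B3

Every bag has size at most 2, so the width is 2 − 1 = 1 and tw(G) ≤ 1. Since G has at least one edge (e.g. 1–0), it is not an edgeless graph, so tw(G) ≥ 1. Hence tw(G) = 1 exactly.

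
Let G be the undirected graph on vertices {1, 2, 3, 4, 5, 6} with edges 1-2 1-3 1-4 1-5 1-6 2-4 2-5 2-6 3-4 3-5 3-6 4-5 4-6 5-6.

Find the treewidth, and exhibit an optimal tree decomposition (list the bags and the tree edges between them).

The largest bag has 5 vertices, giving width 4; this decomposition certifies tw(G) ≤ 4. On the other hand G contains the 5-clique {1, 2, 4, 5, 6}. A clique must lie in a single bag of any decomposition, so no decomposition can have width below 4. The upper and lower bounds meet at 4, so that is the treewidth.

Treewidth 4.
One such decomposition:
Bags: B1 = {1, 2, 4, 5, 6}  B2 = {1, 3, 4, 5, 6}
Tree: B1–B2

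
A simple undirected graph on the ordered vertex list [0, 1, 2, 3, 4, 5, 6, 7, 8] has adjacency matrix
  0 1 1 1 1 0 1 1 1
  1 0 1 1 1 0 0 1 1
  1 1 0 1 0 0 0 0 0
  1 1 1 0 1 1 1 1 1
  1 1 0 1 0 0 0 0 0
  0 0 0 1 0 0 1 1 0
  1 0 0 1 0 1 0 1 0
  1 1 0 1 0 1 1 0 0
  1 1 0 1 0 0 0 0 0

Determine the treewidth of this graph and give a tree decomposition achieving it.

Each bag holds 4 vertices, so the decomposition has width 3, which upper-bounds the treewidth. Conversely, {0, 1, 3, 8} is a clique of size 4, and the vertices of any clique must share a bag in every tree decomposition; so some bag has ≥ 4 vertices and tw(G) ≥ 3. Hence tw(G) = 3 exactly.

Treewidth 3.
Bags: B1 = {0, 1, 3, 8}  B2 = {0, 1, 3, 7}  B3 = {0, 1, 3, 4}  B4 = {0, 3, 6, 7}  B5 = {3, 5, 6, 7}  B6 = {0, 1, 2, 3}
Tree: B1–B2, B1–B3, B2–B4, B4–B5, B2–B6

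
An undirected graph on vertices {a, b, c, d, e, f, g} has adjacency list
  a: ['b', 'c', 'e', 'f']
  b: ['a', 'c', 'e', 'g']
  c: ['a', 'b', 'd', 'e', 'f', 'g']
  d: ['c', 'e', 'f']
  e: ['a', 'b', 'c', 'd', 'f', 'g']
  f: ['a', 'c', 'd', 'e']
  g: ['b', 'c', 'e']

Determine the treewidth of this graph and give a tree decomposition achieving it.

Treewidth 3.
One optimal decomposition is:
Bags: B1 = {a, c, e, f}  B2 = {a, b, c, e}  B3 = {c, d, e, f}  B4 = {b, c, e, g}
Tree: B1–B2, B1–B3, B2–B4

Every bag has size at most 4, so the width is 4 − 1 = 3 and tw(G) ≤ 3. Conversely, {b, c, e, g} is a clique of size 4, and the vertices of any clique must share a bag in every tree decomposition; so some bag has ≥ 4 vertices and tw(G) ≥ 3. Combining the bounds, tw(G) = 3.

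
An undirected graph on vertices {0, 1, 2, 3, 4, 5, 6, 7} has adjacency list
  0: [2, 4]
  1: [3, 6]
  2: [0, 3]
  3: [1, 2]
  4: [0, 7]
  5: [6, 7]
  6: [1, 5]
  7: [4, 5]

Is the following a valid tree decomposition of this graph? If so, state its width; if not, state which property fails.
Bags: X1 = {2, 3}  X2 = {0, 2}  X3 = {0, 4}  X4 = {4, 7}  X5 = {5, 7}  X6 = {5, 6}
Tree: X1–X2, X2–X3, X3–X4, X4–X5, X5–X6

No — vertex 1 appears in no bag.

A tree decomposition must satisfy three properties: every vertex lies in some bag; for every edge, both endpoints lie together in some bag; and for every vertex, the bags containing it form a connected subtree. Here vertex 1 appears in no bag, so the decomposition is invalid.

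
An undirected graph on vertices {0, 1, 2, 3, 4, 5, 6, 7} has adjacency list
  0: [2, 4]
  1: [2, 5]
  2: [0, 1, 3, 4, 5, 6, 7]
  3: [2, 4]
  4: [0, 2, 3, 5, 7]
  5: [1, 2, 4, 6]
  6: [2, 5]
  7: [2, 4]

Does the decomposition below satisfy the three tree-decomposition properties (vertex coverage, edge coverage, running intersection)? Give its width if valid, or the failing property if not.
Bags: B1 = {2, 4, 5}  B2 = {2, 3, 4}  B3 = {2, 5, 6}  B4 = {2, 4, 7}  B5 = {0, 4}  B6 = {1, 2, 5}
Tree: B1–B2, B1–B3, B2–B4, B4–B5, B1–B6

No — edge (2,0) lies in no bag.

A tree decomposition must satisfy three properties: every vertex lies in some bag; for every edge, both endpoints lie together in some bag; and for every vertex, the bags containing it form a connected subtree. Here edge (2,0) lies in no bag, so the decomposition is invalid.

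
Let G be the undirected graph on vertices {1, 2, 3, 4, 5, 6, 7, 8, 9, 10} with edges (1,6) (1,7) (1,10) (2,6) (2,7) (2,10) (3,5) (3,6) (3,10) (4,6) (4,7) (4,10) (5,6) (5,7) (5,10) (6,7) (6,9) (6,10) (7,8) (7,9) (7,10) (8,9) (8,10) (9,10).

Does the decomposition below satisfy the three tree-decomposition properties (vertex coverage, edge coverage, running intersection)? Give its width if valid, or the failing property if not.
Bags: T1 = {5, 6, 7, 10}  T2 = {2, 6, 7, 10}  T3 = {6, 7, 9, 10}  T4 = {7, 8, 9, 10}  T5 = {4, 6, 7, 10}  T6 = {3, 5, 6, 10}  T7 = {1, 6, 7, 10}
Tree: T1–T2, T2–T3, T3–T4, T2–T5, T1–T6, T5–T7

Yes; width 3.

Vertex coverage: the bags together contain {1, 2, 3, 4, 5, 6, 7, 8, 9, 10}, the full vertex set. Edge coverage: each edge of G has both endpoints in at least one bag. Running intersection: for every vertex, the bags containing it form a connected subtree. All three properties hold, so this is a valid tree decomposition of width max|bag| − 1 = 3, and hence tw(G) ≤ 3.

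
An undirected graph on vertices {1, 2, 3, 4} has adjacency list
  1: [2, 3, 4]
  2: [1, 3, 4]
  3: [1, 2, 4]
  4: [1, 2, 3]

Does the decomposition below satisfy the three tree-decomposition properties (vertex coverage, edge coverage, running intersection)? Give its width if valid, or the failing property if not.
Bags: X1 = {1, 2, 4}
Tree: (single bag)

No — vertex 3 appears in no bag.

A tree decomposition must satisfy three properties: every vertex lies in some bag; for every edge, both endpoints lie together in some bag; and for every vertex, the bags containing it form a connected subtree. Here vertex 3 appears in no bag, so the decomposition is invalid.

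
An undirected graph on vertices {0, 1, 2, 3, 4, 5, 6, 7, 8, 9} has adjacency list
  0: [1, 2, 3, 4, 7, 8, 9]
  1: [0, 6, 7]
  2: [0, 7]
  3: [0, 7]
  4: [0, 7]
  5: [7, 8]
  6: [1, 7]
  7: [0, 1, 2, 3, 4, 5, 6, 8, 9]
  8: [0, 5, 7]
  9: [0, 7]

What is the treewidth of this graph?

2

A width-2 tree decomposition is:
Bags: B1 = {0, 7, 8}  B2 = {0, 7, 9}  B3 = {0, 1, 7}  B4 = {1, 6, 7}  B5 = {0, 2, 7}  B6 = {5, 7, 8}  B7 = {0, 3, 7}  B8 = {0, 4, 7}
Tree: B1–B2, B2–B3, B3–B4, B1–B5, B1–B6, B2–B7, B3–B8
Each bag holds 3 vertices, so the decomposition has width 2, which upper-bounds the treewidth. For the lower bound, the 3 vertices {0, 1, 7} are pairwise adjacent, and any tree decomposition puts a clique entirely inside one bag — forcing width ≥ 2. Therefore the treewidth is 2.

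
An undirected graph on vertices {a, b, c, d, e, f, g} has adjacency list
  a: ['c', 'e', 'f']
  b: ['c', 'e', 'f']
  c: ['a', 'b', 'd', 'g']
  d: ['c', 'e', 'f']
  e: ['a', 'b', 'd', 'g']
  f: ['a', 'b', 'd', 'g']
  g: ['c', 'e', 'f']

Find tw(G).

A width-3 tree decomposition is:
Bags: B1 = {a, c, e, f}  B2 = {c, e, f, g}  B3 = {b, c, e, f}  B4 = {c, d, e, f}
Tree: B1–B2, B2–B3, B3–B4
The largest bag has 4 vertices, giving width 3; this decomposition certifies tw(G) ≤ 3. For the lower bound: the 4 vertex sets {a,e}, {c,g}, {f}, {b} are disjoint, each induces a connected subgraph, and every pair is joined by at least one edge of G. Contracting each set to a single vertex therefore yields K_{4} as a minor, and since treewidth is minor-monotone, tw(G) ≥ tw(K_{4}) = 3. Hence tw(G) = 3 exactly.

3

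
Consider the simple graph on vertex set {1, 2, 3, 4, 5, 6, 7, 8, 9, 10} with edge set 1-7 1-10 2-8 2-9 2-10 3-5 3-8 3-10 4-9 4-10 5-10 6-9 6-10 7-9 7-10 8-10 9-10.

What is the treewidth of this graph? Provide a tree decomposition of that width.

Treewidth 2.
One optimal decomposition is:
Bags: B1 = {2, 8, 10}  B2 = {2, 9, 10}  B3 = {3, 8, 10}  B4 = {7, 9, 10}  B5 = {1, 7, 10}  B6 = {4, 9, 10}  B7 = {3, 5, 10}  B8 = {6, 9, 10}
Tree: B1–B2, B1–B3, B2–B4, B4–B5, B4–B6, B3–B7, B2–B8

The largest bag has 3 vertices, giving width 2; this decomposition certifies tw(G) ≤ 2. Conversely, {1, 7, 10} is a clique of size 3, and the vertices of any clique must share a bag in every tree decomposition; so some bag has ≥ 3 vertices and tw(G) ≥ 2. Hence tw(G) = 2 exactly.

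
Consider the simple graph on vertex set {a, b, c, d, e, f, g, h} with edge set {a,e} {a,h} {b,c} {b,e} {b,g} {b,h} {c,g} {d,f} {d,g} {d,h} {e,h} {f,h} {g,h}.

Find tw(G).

2

A width-2 tree decomposition is:
Bags: B1 = {b, g, h}  B2 = {b, e, h}  B3 = {d, g, h}  B4 = {d, f, h}  B5 = {b, c, g}  B6 = {a, e, h}
Tree: B1–B2, B1–B3, B3–B4, B1–B5, B2–B6
Every bag has size at most 3, so the width is 3 − 1 = 2 and tw(G) ≤ 2. On the other hand G contains the 3-clique {d, g, h}. A clique must lie in a single bag of any decomposition, so no decomposition can have width below 2. The upper and lower bounds meet at 2, so that is the treewidth.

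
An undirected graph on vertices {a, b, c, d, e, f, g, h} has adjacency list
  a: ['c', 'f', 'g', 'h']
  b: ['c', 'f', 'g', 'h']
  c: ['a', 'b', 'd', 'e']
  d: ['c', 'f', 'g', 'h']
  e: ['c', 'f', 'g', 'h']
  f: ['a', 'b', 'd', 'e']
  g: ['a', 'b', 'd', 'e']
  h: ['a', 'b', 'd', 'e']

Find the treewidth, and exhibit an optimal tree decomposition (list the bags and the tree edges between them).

Treewidth 4.
One optimal decomposition is:
Bags: B1 = {b, c, f, g, h}  B2 = {c, e, f, g, h}  B3 = {c, d, f, g, h}  B4 = {a, c, f, g, h}
Tree: B1–B2, B2–B3, B3–B4

Every bag has size at most 5, so the width is 5 − 1 = 4 and tw(G) ≤ 4. For the lower bound: the 5 vertex sets {b,h}, {c,e}, {d,g}, {f}, {a} are disjoint, each induces a connected subgraph, and every pair is joined by at least one edge of G. Contracting each set to a single vertex therefore yields K_{5} as a minor, and since treewidth is minor-monotone, tw(G) ≥ tw(K_{5}) = 4. The upper and lower bounds meet at 4, so that is the treewidth.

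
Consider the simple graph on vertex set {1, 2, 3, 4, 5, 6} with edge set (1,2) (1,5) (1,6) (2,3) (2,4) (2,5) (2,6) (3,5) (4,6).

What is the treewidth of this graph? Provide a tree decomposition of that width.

Every bag has size at most 3, so the width is 3 − 1 = 2 and tw(G) ≤ 2. On the other hand G contains the 3-clique {1, 2, 5}. A clique must lie in a single bag of any decomposition, so no decomposition can have width below 2. Therefore the treewidth is 2.

Treewidth 2.
One such decomposition:
Bags: B1 = {1, 2, 5}  B2 = {1, 2, 6}  B3 = {2, 3, 5}  B4 = {2, 4, 6}
Tree: B1–B2, B1–B3, B2–B4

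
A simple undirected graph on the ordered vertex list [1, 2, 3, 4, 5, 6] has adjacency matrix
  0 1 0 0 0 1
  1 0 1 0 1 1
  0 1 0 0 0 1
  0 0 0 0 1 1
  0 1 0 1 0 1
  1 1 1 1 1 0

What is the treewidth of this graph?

2

A width-2 tree decomposition is:
Bags: B1 = {2, 3, 6}  B2 = {1, 2, 6}  B3 = {2, 5, 6}  B4 = {4, 5, 6}
Tree: B1–B2, B2–B3, B3–B4
The largest bag has 3 vertices, giving width 2; this decomposition certifies tw(G) ≤ 2. Conversely, {1, 2, 6} is a clique of size 3, and the vertices of any clique must share a bag in every tree decomposition; so some bag has ≥ 3 vertices and tw(G) ≥ 2. The upper and lower bounds meet at 2, so that is the treewidth.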